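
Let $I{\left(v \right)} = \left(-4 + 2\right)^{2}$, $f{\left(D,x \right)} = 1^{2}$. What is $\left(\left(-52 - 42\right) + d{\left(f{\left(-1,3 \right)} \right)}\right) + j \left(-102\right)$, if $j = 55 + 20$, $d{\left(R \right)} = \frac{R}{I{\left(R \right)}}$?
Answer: $- \frac{30975}{4} \approx -7743.8$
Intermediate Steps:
$f{\left(D,x \right)} = 1$
$I{\left(v \right)} = 4$ ($I{\left(v \right)} = \left(-2\right)^{2} = 4$)
$d{\left(R \right)} = \frac{R}{4}$
$j = 75$
$\left(\left(-52 - 42\right) + d{\left(f{\left(-1,3 \right)} \right)}\right) + j \left(-102\right) = \left(\left(-52 - 42\right) + \frac{1}{4} \cdot 1\right) + 75 \left(-102\right) = \left(-94 + \frac{1}{4}\right) - 7650 = - \frac{375}{4} - 7650 = - \frac{30975}{4}$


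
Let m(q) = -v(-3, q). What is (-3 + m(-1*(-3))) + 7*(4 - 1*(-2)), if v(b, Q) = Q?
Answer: 36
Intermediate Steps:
m(q) = -q
(-3 + m(-1*(-3))) + 7*(4 - 1*(-2)) = (-3 - (-1)*(-3)) + 7*(4 - 1*(-2)) = (-3 - 1*3) + 7*(4 + 2) = (-3 - 3) + 7*6 = -6 + 42 = 36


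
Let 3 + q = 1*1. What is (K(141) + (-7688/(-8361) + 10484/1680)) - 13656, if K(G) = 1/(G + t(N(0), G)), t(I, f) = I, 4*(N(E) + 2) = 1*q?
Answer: -4425491813381/324239580 ≈ -13649.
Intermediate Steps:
q = -2 (q = -3 + 1*1 = -3 + 1 = -2)
N(E) = -5/2 (N(E) = -2 + (1*(-2))/4 = -2 + (¼)*(-2) = -2 - ½ = -5/2)
K(G) = 1/(-5/2 + G) (K(G) = 1/(G - 5/2) = 1/(-5/2 + G))
(K(141) + (-7688/(-8361) + 10484/1680)) - 13656 = (2/(-5 + 2*141) + (-7688/(-8361) + 10484/1680)) - 13656 = (2/(-5 + 282) + (-7688*(-1/8361) + 10484*(1/1680))) - 13656 = (2/277 + (7688/8361 + 2621/420)) - 13656 = (2*(1/277) + 8381047/1170540) - 13656 = (2/277 + 8381047/1170540) - 13656 = 2323891099/324239580 - 13656 = -4425491813381/324239580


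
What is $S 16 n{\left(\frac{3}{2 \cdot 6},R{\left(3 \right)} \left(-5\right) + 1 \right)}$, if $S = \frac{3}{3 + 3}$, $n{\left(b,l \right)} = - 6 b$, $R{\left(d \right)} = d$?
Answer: $-12$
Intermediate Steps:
$S = \frac{1}{2}$ ($S = \frac{3}{6} = 3 \cdot \frac{1}{6} = \frac{1}{2} \approx 0.5$)
$S 16 n{\left(\frac{3}{2 \cdot 6},R{\left(3 \right)} \left(-5\right) + 1 \right)} = \frac{1}{2} \cdot 16 \left(- 6 \frac{3}{2 \cdot 6}\right) = 8 \left(- 6 \cdot \frac{3}{12}\right) = 8 \left(- 6 \cdot 3 \cdot \frac{1}{12}\right) = 8 \left(\left(-6\right) \frac{1}{4}\right) = 8 \left(- \frac{3}{2}\right) = -12$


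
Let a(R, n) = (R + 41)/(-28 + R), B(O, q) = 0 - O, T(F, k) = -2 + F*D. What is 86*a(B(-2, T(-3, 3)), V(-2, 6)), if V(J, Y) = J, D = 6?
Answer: -1849/13 ≈ -142.23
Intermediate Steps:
T(F, k) = -2 + 6*F (T(F, k) = -2 + F*6 = -2 + 6*F)
B(O, q) = -O
a(R, n) = (41 + R)/(-28 + R)
86*a(B(-2, T(-3, 3)), V(-2, 6)) = 86*((41 - 1*(-2))/(-28 - 1*(-2))) = 86*((41 + 2)/(-28 + 2)) = 86*(43/(-26)) = 86*(-1/26*43) = 86*(-43/26) = -1849/13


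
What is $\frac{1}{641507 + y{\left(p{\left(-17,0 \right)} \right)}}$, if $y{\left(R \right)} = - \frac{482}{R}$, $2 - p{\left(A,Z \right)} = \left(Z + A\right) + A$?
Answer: $\frac{18}{11546885} \approx 1.5589 \cdot 10^{-6}$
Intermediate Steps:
$p{\left(A,Z \right)} = 2 - Z - 2 A$ ($p{\left(A,Z \right)} = 2 - \left(\left(Z + A\right) + A\right) = 2 - \left(\left(A + Z\right) + A\right) = 2 - \left(Z + 2 A\right) = 2 - Z - 2 A$)
$\frac{1}{641507 + y{\left(p{\left(-17,0 \right)} \right)}} = \frac{1}{641507 - \frac{482}{2 - 0 - -34}} = \frac{1}{641507 - \frac{482}{2 + 0 + 34}} = \frac{1}{641507 - \frac{482}{36}} = \frac{1}{641507 - \frac{241}{18}} = \frac{1}{\frac{11546885}{18}} = \frac{18}{11546885}$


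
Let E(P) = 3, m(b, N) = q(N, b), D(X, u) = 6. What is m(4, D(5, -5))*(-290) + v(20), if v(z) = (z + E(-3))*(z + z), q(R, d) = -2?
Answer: 1500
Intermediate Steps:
m(b, N) = -2
v(z) = 2*z*(3 + z) (v(z) = (z + 3)*(z + z) = (3 + z)*(2*z) = 2*z*(3 + z))
m(4, D(5, -5))*(-290) + v(20) = -2*(-290) + 2*20*(3 + 20) = 580 + 2*20*23 = 580 + 920 = 1500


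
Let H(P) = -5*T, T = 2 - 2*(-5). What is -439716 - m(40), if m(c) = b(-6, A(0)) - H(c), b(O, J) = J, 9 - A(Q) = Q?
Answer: -439785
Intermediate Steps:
T = 12 (T = 2 + 10 = 12)
A(Q) = 9 - Q
H(P) = -60 (H(P) = -5*12 = -60)
m(c) = 69 (m(c) = (9 - 1*0) - 1*(-60) = (9 + 0) + 60 = 9 + 60 = 69)
-439716 - m(40) = -439716 - 1*69 = -439716 - 69 = -439785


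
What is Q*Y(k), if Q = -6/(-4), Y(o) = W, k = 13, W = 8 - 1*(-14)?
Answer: 33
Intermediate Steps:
W = 22 (W = 8 + 14 = 22)
Y(o) = 22
Q = 3/2 (Q = -6*(-¼) = 3/2 ≈ 1.5000)
Q*Y(k) = (3/2)*22 = 33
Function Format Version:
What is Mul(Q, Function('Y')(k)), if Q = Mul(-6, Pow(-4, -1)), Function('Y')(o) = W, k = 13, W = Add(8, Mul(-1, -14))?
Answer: 33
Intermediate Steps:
W = 22 (W = Add(8, 14) = 22)
Function('Y')(o) = 22
Q = Rational(3, 2) (Q = Mul(-6, Rational(-1, 4)) = Rational(3, 2) ≈ 1.5000)
Mul(Q, Function('Y')(k)) = Mul(Rational(3, 2), 22) = 33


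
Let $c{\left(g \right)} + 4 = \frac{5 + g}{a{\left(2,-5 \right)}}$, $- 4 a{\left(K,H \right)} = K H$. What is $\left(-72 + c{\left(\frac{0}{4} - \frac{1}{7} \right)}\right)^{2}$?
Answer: $\frac{6718464}{1225} \approx 5484.5$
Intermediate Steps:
$a{\left(K,H \right)} = - \frac{H K}{4}$ ($a{\left(K,H \right)} = - \frac{K H}{4} = - \frac{H K}{4}$)
$c{\left(g \right)} = -2 + \frac{2 g}{5}$ ($c{\left(g \right)} = -4 + \frac{5 + g}{\left(- \frac{1}{4}\right) \left(-5\right) 2} = -4 + \frac{5 + g}{\frac{5}{2}} = -4 + \left(5 + g\right) \frac{2}{5} = -4 + \left(2 + \frac{2 g}{5}\right) = -2 + \frac{2 g}{5}$)
$\left(-72 + c{\left(\frac{0}{4} - \frac{1}{7} \right)}\right)^{2} = \left(-72 - \left(2 - \frac{2 \left(\frac{0}{4} - \frac{1}{7}\right)}{5}\right)\right)^{2} = \left(-72 - \left(2 - \frac{2 \left(0 \cdot \frac{1}{4} - \frac{1}{7}\right)}{5}\right)\right)^{2} = \left(-72 - \left(2 - \frac{2 \left(0 - \frac{1}{7}\right)}{5}\right)\right)^{2} = \left(-72 + \left(-2 + \frac{2}{5} \left(- \frac{1}{7}\right)\right)\right)^{2} = \left(-72 - \frac{72}{35}\right)^{2} = \left(- \frac{2592}{35}\right)^{2} = \frac{6718464}{1225}$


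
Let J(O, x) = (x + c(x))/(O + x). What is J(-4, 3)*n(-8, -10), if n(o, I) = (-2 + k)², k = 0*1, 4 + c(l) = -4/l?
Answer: 28/3 ≈ 9.3333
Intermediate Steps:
c(l) = -4 - 4/l
k = 0
n(o, I) = 4 (n(o, I) = (-2 + 0)² = (-2)² = 4)
J(O, x) = (-4 + x - 4/x)/(O + x) (J(O, x) = (x + (-4 - 4/x))/(O + x) = (-4 + x - 4/x)/(O + x))
J(-4, 3)*n(-8, -10) = ((-4 - 1*3*(4 - 1*3))/(3*(-4 + 3)))*4 = ((⅓)*(-4 - 1*3*(4 - 3))/(-1))*4 = ((⅓)*(-1)*(-4 - 1*3*1))*4 = ((⅓)*(-1)*(-4 - 3))*4 = ((⅓)*(-1)*(-7))*4 = (7/3)*4 = 28/3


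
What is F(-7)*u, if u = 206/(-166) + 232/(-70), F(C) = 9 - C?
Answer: -211728/2905 ≈ -72.884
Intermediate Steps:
u = -13233/2905 (u = 206*(-1/166) + 232*(-1/70) = -103/83 - 116/35 = -13233/2905 ≈ -4.5553)
F(-7)*u = (9 - 1*(-7))*(-13233/2905) = (9 + 7)*(-13233/2905) = 16*(-13233/2905) = -211728/2905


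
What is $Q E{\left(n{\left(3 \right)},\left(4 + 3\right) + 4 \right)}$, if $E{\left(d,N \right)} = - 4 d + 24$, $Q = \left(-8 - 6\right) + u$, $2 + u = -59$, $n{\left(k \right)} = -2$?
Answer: $-2400$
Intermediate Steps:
$u = -61$ ($u = -2 - 59 = -61$)
$Q = -75$ ($Q = \left(-8 - 6\right) - 61 = -14 - 61 = -75$)
$E{\left(d,N \right)} = 24 - 4 d$
$Q E{\left(n{\left(3 \right)},\left(4 + 3\right) + 4 \right)} = - 75 \left(24 - -8\right) = - 75 \left(24 + 8\right) = \left(-75\right) 32 = -2400$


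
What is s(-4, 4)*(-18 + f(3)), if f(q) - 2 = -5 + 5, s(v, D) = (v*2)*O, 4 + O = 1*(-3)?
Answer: -896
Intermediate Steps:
O = -7 (O = -4 + 1*(-3) = -4 - 3 = -7)
s(v, D) = -14*v (s(v, D) = (v*2)*(-7) = (2*v)*(-7) = -14*v)
f(q) = 2 (f(q) = 2 + (-5 + 5) = 2 + 0 = 2)
s(-4, 4)*(-18 + f(3)) = (-14*(-4))*(-18 + 2) = 56*(-16) = -896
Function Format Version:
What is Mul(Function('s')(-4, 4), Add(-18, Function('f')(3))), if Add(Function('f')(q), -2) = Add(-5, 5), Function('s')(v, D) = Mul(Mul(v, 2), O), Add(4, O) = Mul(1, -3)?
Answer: -896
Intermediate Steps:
O = -7 (O = Add(-4, Mul(1, -3)) = Add(-4, -3) = -7)
Function('s')(v, D) = Mul(-14, v) (Function('s')(v, D) = Mul(Mul(v, 2), -7) = Mul(Mul(2, v), -7) = Mul(-14, v))
Function('f')(q) = 2 (Function('f')(q) = Add(2, Add(-5, 5)) = Add(2, 0) = 2)
Mul(Function('s')(-4, 4), Add(-18, Function('f')(3))) = Mul(Mul(-14, -4), Add(-18, 2)) = Mul(56, -16) = -896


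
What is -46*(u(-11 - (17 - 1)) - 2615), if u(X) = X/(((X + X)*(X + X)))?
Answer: 6495683/54 ≈ 1.2029e+5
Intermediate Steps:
u(X) = 1/(4*X) (u(X) = X/(((2*X)*(2*X))) = X/((4*X²)) = X*(1/(4*X²)) = 1/(4*X))
-46*(u(-11 - (17 - 1)) - 2615) = -46*(1/(4*(-11 - (17 - 1))) - 2615) = -46*(1/(4*(-11 - 1*16)) - 2615) = -46*(1/(4*(-11 - 16)) - 2615) = -46*((¼)/(-27) - 2615) = -46*((¼)*(-1/27) - 2615) = -46*(-1/108 - 2615) = -46*(-282421/108) = 6495683/54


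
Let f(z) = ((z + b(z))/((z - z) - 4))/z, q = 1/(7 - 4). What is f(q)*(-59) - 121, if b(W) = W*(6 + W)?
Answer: -77/6 ≈ -12.833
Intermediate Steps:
q = 1/3 ≈ 0.33333
f(z) = (-z/4 - z*(6 + z)/4)/z (f(z) = ((z + z*(6 + z))/((z - z) - 4))/z = ((z + z*(6 + z))/(0 - 4))/z = ((z + z*(6 + z))/(-4))/z = ((z + z*(6 + z))*(-1/4))/z = (-z/4 - z*(6 + z)/4)/z)
f(q)*(-59) - 121 = (-7/4 - 1/4*1/3)*(-59) - 121 = (-7/4 - 1/12)*(-59) - 121 = -11/6*(-59) - 121 = 649/6 - 121 = -77/6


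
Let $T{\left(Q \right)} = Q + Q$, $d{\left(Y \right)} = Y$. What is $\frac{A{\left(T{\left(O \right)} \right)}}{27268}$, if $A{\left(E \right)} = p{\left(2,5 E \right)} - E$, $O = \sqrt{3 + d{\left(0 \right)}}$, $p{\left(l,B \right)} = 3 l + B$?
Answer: $\frac{3}{13634} + \frac{2 \sqrt{3}}{6817} \approx 0.00072819$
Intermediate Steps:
$p{\left(l,B \right)} = B + 3 l$
$O = \sqrt{3}$ ($O = \sqrt{3 + 0} = \sqrt{3} \approx 1.732$)
$T{\left(Q \right)} = 2 Q$
$A{\left(E \right)} = 6 + 4 E$ ($A{\left(E \right)} = \left(5 E + 3 \cdot 2\right) - E = \left(5 E + 6\right) - E = \left(6 + 5 E\right) - E = 6 + 4 E$)
$\frac{A{\left(T{\left(O \right)} \right)}}{27268} = \frac{6 + 4 \cdot 2 \sqrt{3}}{27268} = \left(6 + 8 \sqrt{3}\right) \frac{1}{27268} = \frac{3}{13634} + \frac{2 \sqrt{3}}{6817}$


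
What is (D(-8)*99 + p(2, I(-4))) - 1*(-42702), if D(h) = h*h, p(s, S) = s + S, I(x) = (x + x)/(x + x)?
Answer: 49041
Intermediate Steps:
I(x) = 1 (I(x) = (2*x)/((2*x)) = (2*x)*(1/(2*x)) = 1)
p(s, S) = S + s
D(h) = h²
(D(-8)*99 + p(2, I(-4))) - 1*(-42702) = ((-8)²*99 + (1 + 2)) - 1*(-42702) = (64*99 + 3) + 42702 = (6336 + 3) + 42702 = 6339 + 42702 = 49041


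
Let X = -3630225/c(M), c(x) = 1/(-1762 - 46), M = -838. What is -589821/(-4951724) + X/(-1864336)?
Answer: -2031204838609959/576979832204 ≈ -3520.4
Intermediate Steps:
c(x) = -1/1808 (c(x) = 1/(-1808) = -1/1808)
X = 6563446800 (X = -3630225/(-1/1808) = -3630225*(-1808) = 6563446800)
-589821/(-4951724) + X/(-1864336) = -589821/(-4951724) + 6563446800/(-1864336) = -589821*(-1/4951724) + 6563446800*(-1/1864336) = 589821/4951724 - 410215425/116521 = -2031204838609959/576979832204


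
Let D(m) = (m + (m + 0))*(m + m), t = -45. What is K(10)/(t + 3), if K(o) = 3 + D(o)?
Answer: -403/42 ≈ -9.5952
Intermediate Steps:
D(m) = 4*m² (D(m) = (m + m)*(2*m) = (2*m)*(2*m) = 4*m²)
K(o) = 3 + 4*o²
K(10)/(t + 3) = (3 + 4*10²)/(-45 + 3) = (3 + 4*100)/(-42) = -(3 + 400)/42 = -1/42*403 = -403/42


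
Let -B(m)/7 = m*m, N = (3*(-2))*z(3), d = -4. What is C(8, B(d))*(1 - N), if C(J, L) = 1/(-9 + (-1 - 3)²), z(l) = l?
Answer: 19/7 ≈ 2.7143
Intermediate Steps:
N = -18 (N = (3*(-2))*3 = -6*3 = -18)
B(m) = -7*m² (B(m) = -7*m*m = -7*m²)
C(J, L) = ⅐ (C(J, L) = 1/(-9 + (-4)²) = 1/(-9 + 16) = 1/7 = ⅐)
C(8, B(d))*(1 - N) = (1 - 1*(-18))/7 = (1 + 18)/7 = (⅐)*19 = 19/7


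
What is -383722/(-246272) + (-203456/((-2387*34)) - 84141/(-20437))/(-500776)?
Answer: 53261502723164693/34183414433063168 ≈ 1.5581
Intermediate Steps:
-383722/(-246272) + (-203456/((-2387*34)) - 84141/(-20437))/(-500776) = -383722*(-1/246272) + (-203456/(-81158) - 84141*(-1/20437))*(-1/500776) = 191861/123136 + (-203456*(-1/81158) + 84141/20437)*(-1/500776) = 191861/123136 + (544/217 + 84141/20437)*(-1/500776) = 191861/123136 + (29376325/4434829)*(-1/500776) = 191861/123136 - 29376325/2220855927304 = 53261502723164693/34183414433063168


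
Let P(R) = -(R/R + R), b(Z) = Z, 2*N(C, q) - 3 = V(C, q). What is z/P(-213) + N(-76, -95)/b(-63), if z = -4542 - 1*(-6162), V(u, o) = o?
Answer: 27953/3339 ≈ 8.3717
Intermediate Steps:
z = 1620 (z = -4542 + 6162 = 1620)
N(C, q) = 3/2 + q/2
P(R) = -1 - R (P(R) = -(1 + R) = -1 - R)
z/P(-213) + N(-76, -95)/b(-63) = 1620/(-1 - 1*(-213)) + (3/2 + (½)*(-95))/(-63) = 1620/(-1 + 213) + (3/2 - 95/2)*(-1/63) = 1620/212 - 46*(-1/63) = 1620*(1/212) + 46/63 = 405/53 + 46/63 = 27953/3339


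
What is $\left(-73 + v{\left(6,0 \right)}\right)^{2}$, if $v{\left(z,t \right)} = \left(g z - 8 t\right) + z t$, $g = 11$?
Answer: $49$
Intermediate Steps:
$v{\left(z,t \right)} = - 8 t + 11 z + t z$ ($v{\left(z,t \right)} = \left(11 z - 8 t\right) + z t = \left(- 8 t + 11 z\right) + t z = - 8 t + 11 z + t z$)
$\left(-73 + v{\left(6,0 \right)}\right)^{2} = \left(-73 + \left(\left(-8\right) 0 + 11 \cdot 6 + 0 \cdot 6\right)\right)^{2} = \left(-73 + \left(0 + 66 + 0\right)\right)^{2} = \left(-73 + 66\right)^{2} = \left(-7\right)^{2} = 49$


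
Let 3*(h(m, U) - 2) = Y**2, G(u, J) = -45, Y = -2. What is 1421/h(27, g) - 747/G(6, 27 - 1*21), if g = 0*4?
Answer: 4429/10 ≈ 442.90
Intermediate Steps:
g = 0
h(m, U) = 10/3 (h(m, U) = 2 + (1/3)*(-2)**2 = 2 + (1/3)*4 = 2 + 4/3 = 10/3)
1421/h(27, g) - 747/G(6, 27 - 1*21) = 1421/(10/3) - 747/(-45) = 1421*(3/10) - 747*(-1/45) = 4263/10 + 83/5 = 4429/10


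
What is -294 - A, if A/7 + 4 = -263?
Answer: 1575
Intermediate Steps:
A = -1869 (A = -28 + 7*(-263) = -28 - 1841 = -1869)
-294 - A = -294 - 1*(-1869) = -294 + 1869 = 1575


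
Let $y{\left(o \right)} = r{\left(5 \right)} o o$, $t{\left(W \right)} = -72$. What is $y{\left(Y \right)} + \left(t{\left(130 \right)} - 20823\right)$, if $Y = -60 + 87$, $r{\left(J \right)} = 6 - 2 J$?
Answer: $-23811$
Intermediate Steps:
$Y = 27$
$y{\left(o \right)} = - 4 o^{2}$ ($y{\left(o \right)} = \left(6 - 10\right) o o = - 4 o o = - 4 o^{2}$)
$y{\left(Y \right)} + \left(t{\left(130 \right)} - 20823\right) = - 4 \cdot 27^{2} - 20895 = \left(-4\right) 729 - 20895 = -2916 - 20895 = -23811$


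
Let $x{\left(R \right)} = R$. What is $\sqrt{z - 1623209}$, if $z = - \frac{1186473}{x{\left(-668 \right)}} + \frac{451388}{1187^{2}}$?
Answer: $\frac{i \sqrt{254855054505648669}}{396458} \approx 1273.4 i$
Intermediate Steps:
$z = \frac{1672005203521}{941191292}$ ($z = - \frac{1186473}{-668} + \frac{451388}{1187^{2}} = \left(-1186473\right) \left(- \frac{1}{668}\right) + \frac{451388}{1408969} = \frac{1186473}{668} + 451388 \cdot \frac{1}{1408969} = \frac{1186473}{668} + \frac{451388}{1408969} = \frac{1672005203521}{941191292} \approx 1776.5$)
$\sqrt{z - 1623209} = \sqrt{\frac{1672005203521}{941191292} - 1623209} = \sqrt{- \frac{1526078170692507}{941191292}} = \frac{i \sqrt{254855054505648669}}{396458}$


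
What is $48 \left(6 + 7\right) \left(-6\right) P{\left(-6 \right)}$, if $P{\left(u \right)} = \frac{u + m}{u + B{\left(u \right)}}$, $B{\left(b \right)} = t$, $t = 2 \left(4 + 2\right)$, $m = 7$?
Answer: $-624$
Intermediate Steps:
$t = 12$ ($t = 2 \cdot 6 = 12$)
$B{\left(b \right)} = 12$
$P{\left(u \right)} = \frac{7 + u}{12 + u}$ ($P{\left(u \right)} = \frac{u + 7}{u + 12} = \frac{7 + u}{12 + u}$)
$48 \left(6 + 7\right) \left(-6\right) P{\left(-6 \right)} = 48 \left(6 + 7\right) \left(-6\right) \frac{7 - 6}{12 - 6} = 48 \cdot 13 \left(-6\right) \frac{1}{6} \cdot 1 = 48 \left(-78\right) \frac{1}{6} \cdot 1 = \left(-3744\right) \frac{1}{6} = -624$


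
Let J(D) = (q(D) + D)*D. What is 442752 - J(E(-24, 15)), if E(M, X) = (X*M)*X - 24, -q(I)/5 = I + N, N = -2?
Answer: 118176096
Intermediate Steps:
q(I) = 10 - 5*I (q(I) = -5*(I - 2) = -5*(-2 + I) = 10 - 5*I)
E(M, X) = -24 + M*X**2 (E(M, X) = (M*X)*X - 24 = M*X**2 - 24 = -24 + M*X**2)
J(D) = D*(10 - 4*D) (J(D) = ((10 - 5*D) + D)*D = (10 - 4*D)*D = D*(10 - 4*D))
442752 - J(E(-24, 15)) = 442752 - 2*(-24 - 24*15**2)*(5 - 2*(-24 - 24*15**2)) = 442752 - 2*(-24 - 24*225)*(5 - 2*(-24 - 24*225)) = 442752 - 2*(-24 - 5400)*(5 - 2*(-24 - 5400)) = 442752 - 2*(-5424)*(5 - 2*(-5424)) = 442752 - 2*(-5424)*(5 + 10848) = 442752 - 2*(-5424)*10853 = 442752 - 1*(-117733344) = 442752 + 117733344 = 118176096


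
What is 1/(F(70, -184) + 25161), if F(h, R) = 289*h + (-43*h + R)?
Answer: 1/42197 ≈ 2.3698e-5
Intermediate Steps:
F(h, R) = R + 246*h (F(h, R) = 289*h + (R - 43*h) = R + 246*h)
1/(F(70, -184) + 25161) = 1/((-184 + 246*70) + 25161) = 1/((-184 + 17220) + 25161) = 1/(17036 + 25161) = 1/42197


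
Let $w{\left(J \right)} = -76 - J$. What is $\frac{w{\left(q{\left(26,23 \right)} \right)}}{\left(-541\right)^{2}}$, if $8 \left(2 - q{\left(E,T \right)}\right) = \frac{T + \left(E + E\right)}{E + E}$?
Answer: $- \frac{32373}{121755296} \approx -0.00026589$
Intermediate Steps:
$q{\left(E,T \right)} = 2 - \frac{T + 2 E}{16 E}$ ($q{\left(E,T \right)} = 2 - \frac{\left(T + \left(E + E\right)\right) \frac{1}{E + E}}{8} = 2 - \frac{\left(T + 2 E\right) \frac{1}{2 E}}{8} = 2 - \frac{\frac{1}{2} \frac{1}{E} \left(T + 2 E\right)}{8} = 2 - \frac{T + 2 E}{16 E}$)
$\frac{w{\left(q{\left(26,23 \right)} \right)}}{\left(-541\right)^{2}} = \frac{-76 - \frac{\left(-1\right) 23 + 30 \cdot 26}{16 \cdot 26}}{\left(-541\right)^{2}} = \frac{-76 - \frac{1}{16} \cdot \frac{1}{26} \left(-23 + 780\right)}{292681} = \left(-76 - \frac{1}{16} \cdot \frac{1}{26} \cdot 757\right) \frac{1}{292681} = \left(-76 - \frac{757}{416}\right) \frac{1}{292681} = \left(- \frac{32373}{416}\right) \frac{1}{292681} = - \frac{32373}{121755296}$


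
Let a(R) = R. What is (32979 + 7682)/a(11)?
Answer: 40661/11 ≈ 3696.5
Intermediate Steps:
(32979 + 7682)/a(11) = (32979 + 7682)/11 = 40661*(1/11) = 40661/11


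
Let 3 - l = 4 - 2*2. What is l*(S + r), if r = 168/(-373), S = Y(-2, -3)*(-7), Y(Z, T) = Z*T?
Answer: -47502/373 ≈ -127.35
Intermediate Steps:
Y(Z, T) = T*Z
S = -42 (S = -3*(-2)*(-7) = 6*(-7) = -42)
l = 3 (l = 3 - (4 - 2*2) = 3 - (4 - 4) = 3 - 1*0 = 3 + 0 = 3)
r = -168/373 (r = 168*(-1/373) = -168/373 ≈ -0.45040)
l*(S + r) = 3*(-42 - 168/373) = 3*(-15834/373) = -47502/373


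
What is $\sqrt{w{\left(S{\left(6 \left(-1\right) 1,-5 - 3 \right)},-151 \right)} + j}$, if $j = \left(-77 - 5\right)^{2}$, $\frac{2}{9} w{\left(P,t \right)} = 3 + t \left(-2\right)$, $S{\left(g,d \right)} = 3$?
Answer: $\frac{\sqrt{32386}}{2} \approx 89.981$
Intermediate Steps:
$w{\left(P,t \right)} = \frac{27}{2} - 9 t$ ($w{\left(P,t \right)} = \frac{9 \left(3 + t \left(-2\right)\right)}{2} = \frac{9 \left(3 - 2 t\right)}{2} = \frac{27}{2} - 9 t$)
$j = 6724$ ($j = \left(-82\right)^{2} = 6724$)
$\sqrt{w{\left(S{\left(6 \left(-1\right) 1,-5 - 3 \right)},-151 \right)} + j} = \sqrt{\left(\frac{27}{2} - -1359\right) + 6724} = \sqrt{\left(\frac{27}{2} + 1359\right) + 6724} = \sqrt{\frac{2745}{2} + 6724} = \sqrt{\frac{16193}{2}} = \frac{\sqrt{32386}}{2}$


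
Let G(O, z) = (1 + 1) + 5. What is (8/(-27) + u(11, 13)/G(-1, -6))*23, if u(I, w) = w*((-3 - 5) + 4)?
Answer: -33580/189 ≈ -177.67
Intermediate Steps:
u(I, w) = -4*w (u(I, w) = w*(-8 + 4) = w*(-4) = -4*w)
G(O, z) = 7 (G(O, z) = 2 + 5 = 7)
(8/(-27) + u(11, 13)/G(-1, -6))*23 = (8/(-27) - 4*13/7)*23 = (8*(-1/27) - 52*1/7)*23 = (-8/27 - 52/7)*23 = -1460/189*23 = -33580/189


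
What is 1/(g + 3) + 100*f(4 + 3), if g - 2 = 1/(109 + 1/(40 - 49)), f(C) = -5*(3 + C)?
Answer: -24544020/4909 ≈ -4999.8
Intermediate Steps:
f(C) = -15 - 5*C
g = 1969/980 (g = 2 + 1/(109 + 1/(40 - 49)) = 2 + 1/(109 + 1/(-9)) = 2 + 1/(109 - ⅑) = 2 + 1/(980/9) = 2 + 9/980 = 1969/980 ≈ 2.0092)
1/(g + 3) + 100*f(4 + 3) = 1/(1969/980 + 3) + 100*(-15 - 5*(4 + 3)) = 1/(4909/980) + 100*(-15 - 5*7) = 980/4909 + 100*(-15 - 35) = 980/4909 + 100*(-50) = 980/4909 - 5000 = -24544020/4909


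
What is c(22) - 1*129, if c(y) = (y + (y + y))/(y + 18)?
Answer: -2547/20 ≈ -127.35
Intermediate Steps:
c(y) = 3*y/(18 + y) (c(y) = (y + 2*y)/(18 + y) = (3*y)/(18 + y) = 3*y/(18 + y))
c(22) - 1*129 = 3*22/(18 + 22) - 1*129 = 3*22/40 - 129 = 3*22*(1/40) - 129 = 33/20 - 129 = -2547/20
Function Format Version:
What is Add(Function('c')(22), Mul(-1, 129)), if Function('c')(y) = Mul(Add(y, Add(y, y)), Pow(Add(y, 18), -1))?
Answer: Rational(-2547, 20) ≈ -127.35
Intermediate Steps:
Function('c')(y) = Mul(3, y, Pow(Add(18, y), -1)) (Function('c')(y) = Mul(Add(y, Mul(2, y)), Pow(Add(18, y), -1)) = Mul(Mul(3, y), Pow(Add(18, y), -1)) = Mul(3, y, Pow(Add(18, y), -1)))
Add(Function('c')(22), Mul(-1, 129)) = Add(Mul(3, 22, Pow(Add(18, 22), -1)), Mul(-1, 129)) = Add(Mul(3, 22, Pow(40, -1)), -129) = Add(Mul(3, 22, Rational(1, 40)), -129) = Add(Rational(33, 20), -129) = Rational(-2547, 20)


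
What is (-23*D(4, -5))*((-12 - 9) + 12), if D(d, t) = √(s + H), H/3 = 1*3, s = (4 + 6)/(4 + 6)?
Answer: 207*√10 ≈ 654.59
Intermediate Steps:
s = 1 (s = 10/10 = 10*(⅒) = 1)
H = 9 (H = 3*(1*3) = 3*3 = 9)
D(d, t) = √10 (D(d, t) = √(1 + 9) = √10)
(-23*D(4, -5))*((-12 - 9) + 12) = (-23*√10)*((-12 - 9) + 12) = (-23*√10)*(-21 + 12) = -23*√10*(-9) = 207*√10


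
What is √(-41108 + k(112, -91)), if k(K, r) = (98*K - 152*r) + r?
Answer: I*√16391 ≈ 128.03*I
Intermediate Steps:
k(K, r) = -151*r + 98*K (k(K, r) = (-152*r + 98*K) + r = -151*r + 98*K)
√(-41108 + k(112, -91)) = √(-41108 + (-151*(-91) + 98*112)) = √(-41108 + (13741 + 10976)) = √(-41108 + 24717) = √(-16391) = I*√16391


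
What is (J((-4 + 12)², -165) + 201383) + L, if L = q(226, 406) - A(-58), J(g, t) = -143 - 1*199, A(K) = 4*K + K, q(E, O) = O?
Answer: 201737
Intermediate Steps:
A(K) = 5*K
J(g, t) = -342 (J(g, t) = -143 - 199 = -342)
L = 696 (L = 406 - 5*(-58) = 406 - 1*(-290) = 406 + 290 = 696)
(J((-4 + 12)², -165) + 201383) + L = (-342 + 201383) + 696 = 201041 + 696 = 201737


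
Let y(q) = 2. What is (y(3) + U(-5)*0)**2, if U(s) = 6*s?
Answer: 4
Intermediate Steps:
(y(3) + U(-5)*0)**2 = (2 + (6*(-5))*0)**2 = (2 - 30*0)**2 = (2 + 0)**2 = 2**2 = 4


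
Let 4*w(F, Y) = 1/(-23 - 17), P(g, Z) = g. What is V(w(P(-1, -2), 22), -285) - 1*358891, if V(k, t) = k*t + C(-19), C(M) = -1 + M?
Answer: -11485095/32 ≈ -3.5891e+5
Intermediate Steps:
w(F, Y) = -1/160 (w(F, Y) = 1/(4*(-23 - 17)) = (¼)/(-40) = (¼)*(-1/40) = -1/160)
V(k, t) = -20 + k*t (V(k, t) = k*t + (-1 - 19) = k*t - 20 = -20 + k*t)
V(w(P(-1, -2), 22), -285) - 1*358891 = (-20 - 1/160*(-285)) - 1*358891 = (-20 + 57/32) - 358891 = -583/32 - 358891 = -11485095/32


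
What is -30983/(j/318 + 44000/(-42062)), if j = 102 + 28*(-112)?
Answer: 103604952207/35402027 ≈ 2926.5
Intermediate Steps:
j = -3034 (j = 102 - 3136 = -3034)
-30983/(j/318 + 44000/(-42062)) = -30983/(-3034/318 + 44000/(-42062)) = -30983/(-3034*1/318 + 44000*(-1/42062)) = -30983/(-1517/159 - 22000/21031) = -30983/(-35402027/3343929) = -30983*(-3343929/35402027) = 103604952207/35402027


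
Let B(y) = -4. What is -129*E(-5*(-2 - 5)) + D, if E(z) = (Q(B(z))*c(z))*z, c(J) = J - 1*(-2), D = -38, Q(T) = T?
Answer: 668182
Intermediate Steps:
c(J) = 2 + J (c(J) = J + 2 = 2 + J)
E(z) = z*(-8 - 4*z) (E(z) = (-4*(2 + z))*z = (-8 - 4*z)*z = z*(-8 - 4*z))
-129*E(-5*(-2 - 5)) + D = -(-516)*(-5*(-2 - 5))*(2 - 5*(-2 - 5)) - 38 = -(-516)*(-5*(-7))*(2 - 5*(-7)) - 38 = -(-516)*35*(2 + 35) - 38 = -(-516)*35*37 - 38 = -129*(-5180) - 38 = 668220 - 38 = 668182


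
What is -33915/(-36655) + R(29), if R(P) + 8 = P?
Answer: 160734/7331 ≈ 21.925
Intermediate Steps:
R(P) = -8 + P
-33915/(-36655) + R(29) = -33915/(-36655) + (-8 + 29) = -33915*(-1/36655) + 21 = 6783/7331 + 21 = 160734/7331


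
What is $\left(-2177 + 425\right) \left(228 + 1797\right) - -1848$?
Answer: $-3545952$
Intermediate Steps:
$\left(-2177 + 425\right) \left(228 + 1797\right) - -1848 = \left(-1752\right) 2025 + 1848 = -3547800 + 1848 = -3545952$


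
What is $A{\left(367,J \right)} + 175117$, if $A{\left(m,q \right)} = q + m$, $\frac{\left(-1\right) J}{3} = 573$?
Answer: $173765$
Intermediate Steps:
$J = -1719$ ($J = \left(-3\right) 573 = -1719$)
$A{\left(m,q \right)} = m + q$
$A{\left(367,J \right)} + 175117 = \left(367 - 1719\right) + 175117 = -1352 + 175117 = 173765$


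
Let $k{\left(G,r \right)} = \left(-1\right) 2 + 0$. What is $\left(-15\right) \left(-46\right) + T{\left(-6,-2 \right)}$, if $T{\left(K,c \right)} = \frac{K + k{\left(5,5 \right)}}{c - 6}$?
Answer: $691$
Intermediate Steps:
$k{\left(G,r \right)} = -2$ ($k{\left(G,r \right)} = -2 + 0 = -2$)
$T{\left(K,c \right)} = \frac{-2 + K}{-6 + c}$ ($T{\left(K,c \right)} = \frac{K - 2}{c - 6} = \frac{-2 + K}{-6 + c}$)
$\left(-15\right) \left(-46\right) + T{\left(-6,-2 \right)} = \left(-15\right) \left(-46\right) + \frac{-2 - 6}{-6 - 2} = 690 + \frac{1}{-8} \left(-8\right) = 690 - -1 = 690 + 1 = 691$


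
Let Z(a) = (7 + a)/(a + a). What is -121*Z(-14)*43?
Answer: -5203/4 ≈ -1300.8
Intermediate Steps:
Z(a) = (7 + a)/(2*a) (Z(a) = (7 + a)/((2*a)) = (7 + a)*(1/(2*a)) = (7 + a)/(2*a))
-121*Z(-14)*43 = -121*(7 - 14)/(2*(-14))*43 = -121*(-1)*(-7)/(2*14)*43 = -121*1/4*43 = -121/4*43 = -5203/4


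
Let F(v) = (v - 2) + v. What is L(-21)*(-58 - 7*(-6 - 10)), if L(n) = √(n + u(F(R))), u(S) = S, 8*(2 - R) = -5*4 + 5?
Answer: 27*I*√61 ≈ 210.88*I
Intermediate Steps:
R = 31/8 (R = 2 - (-5*4 + 5)/8 = 2 - (-20 + 5)/8 = 2 - ⅛*(-15) = 2 + 15/8 = 31/8 ≈ 3.8750)
F(v) = -2 + 2*v (F(v) = (-2 + v) + v = -2 + 2*v)
L(n) = √(23/4 + n) (L(n) = √(n + (-2 + 2*(31/8))) = √(n + (-2 + 31/4)) = √(n + 23/4) = √(23/4 + n))
L(-21)*(-58 - 7*(-6 - 10)) = (√(23 + 4*(-21))/2)*(-58 - 7*(-6 - 10)) = (√(23 - 84)/2)*(-58 - 7*(-16)) = (√(-61)/2)*(-58 + 112) = ((I*√61)/2)*54 = (I*√61/2)*54 = 27*I*√61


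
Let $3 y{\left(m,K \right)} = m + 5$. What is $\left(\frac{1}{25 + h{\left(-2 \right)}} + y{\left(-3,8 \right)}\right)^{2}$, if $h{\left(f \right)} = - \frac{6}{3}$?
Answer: $\frac{2401}{4761} \approx 0.50431$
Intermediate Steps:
$h{\left(f \right)} = -2$ ($h{\left(f \right)} = \left(-6\right) \frac{1}{3} = -2$)
$y{\left(m,K \right)} = \frac{5}{3} + \frac{m}{3}$ ($y{\left(m,K \right)} = \frac{m + 5}{3} = \frac{5 + m}{3} = \frac{5}{3} + \frac{m}{3}$)
$\left(\frac{1}{25 + h{\left(-2 \right)}} + y{\left(-3,8 \right)}\right)^{2} = \left(\frac{1}{25 - 2} + \left(\frac{5}{3} + \frac{1}{3} \left(-3\right)\right)\right)^{2} = \left(\frac{1}{23} + \left(\frac{5}{3} - 1\right)\right)^{2} = \left(\frac{1}{23} + \frac{2}{3}\right)^{2} = \left(\frac{49}{69}\right)^{2} = \frac{2401}{4761}$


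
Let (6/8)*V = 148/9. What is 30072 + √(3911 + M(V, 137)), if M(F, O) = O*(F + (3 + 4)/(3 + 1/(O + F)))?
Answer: 30072 + √108340639809/3870 ≈ 30157.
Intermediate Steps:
V = 592/27 (V = 4*(148/9)/3 = 4*(148*(⅑))/3 = (4/3)*(148/9) = 592/27 ≈ 21.926)
M(F, O) = O*(F + 7/(3 + 1/(F + O)))
30072 + √(3911 + M(V, 137)) = 30072 + √(3911 + 137*(3*(592/27)² + 7*137 + 8*(592/27) + 3*(592/27)*137)/(1 + 3*(592/27) + 3*137)) = 30072 + √(3911 + 137*(3*(350464/729) + 959 + 4736/27 + 81104/9)/(1 + 592/9 + 411)) = 30072 + √(3911 + 137*(350464/243 + 959 + 4736/27 + 81104/9)/(4300/9)) = 30072 + √(3911 + 137*(9/4300)*(2815933/243)) = 30072 + √(3911 + 385782821/116100) = 30072 + √(839849921/116100) = 30072 + √108340639809/3870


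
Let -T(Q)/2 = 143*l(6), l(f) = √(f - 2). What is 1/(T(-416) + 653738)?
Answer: 1/653166 ≈ 1.5310e-6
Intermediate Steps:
l(f) = √(-2 + f)
T(Q) = -572 (T(Q) = -286*√(-2 + 6) = -286*√4 = -286*2 = -2*286 = -572)
1/(T(-416) + 653738) = 1/(-572 + 653738) = 1/653166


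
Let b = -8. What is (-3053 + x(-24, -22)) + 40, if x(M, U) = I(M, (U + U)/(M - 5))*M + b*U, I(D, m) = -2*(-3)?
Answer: -2981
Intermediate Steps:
I(D, m) = 6
x(M, U) = -8*U + 6*M (x(M, U) = 6*M - 8*U = -8*U + 6*M)
(-3053 + x(-24, -22)) + 40 = (-3053 + (-8*(-22) + 6*(-24))) + 40 = (-3053 + (176 - 144)) + 40 = (-3053 + 32) + 40 = -3021 + 40 = -2981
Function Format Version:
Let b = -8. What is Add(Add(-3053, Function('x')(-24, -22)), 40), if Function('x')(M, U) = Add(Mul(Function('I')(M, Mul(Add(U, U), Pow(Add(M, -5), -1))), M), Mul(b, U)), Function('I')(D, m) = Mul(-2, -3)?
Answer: -2981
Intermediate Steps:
Function('I')(D, m) = 6
Function('x')(M, U) = Add(Mul(-8, U), Mul(6, M)) (Function('x')(M, U) = Add(Mul(6, M), Mul(-8, U)) = Add(Mul(-8, U), Mul(6, M)))
Add(Add(-3053, Function('x')(-24, -22)), 40) = Add(Add(-3053, Add(Mul(-8, -22), Mul(6, -24))), 40) = Add(Add(-3053, Add(176, -144)), 40) = Add(Add(-3053, 32), 40) = Add(-3021, 40) = -2981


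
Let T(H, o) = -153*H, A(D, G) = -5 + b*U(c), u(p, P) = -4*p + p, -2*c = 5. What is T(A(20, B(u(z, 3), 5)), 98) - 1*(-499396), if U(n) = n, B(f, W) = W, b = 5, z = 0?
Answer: 1004147/2 ≈ 5.0207e+5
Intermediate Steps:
c = -5/2 (c = -½*5 = -5/2 ≈ -2.5000)
u(p, P) = -3*p
A(D, G) = -35/2 (A(D, G) = -5 + 5*(-5/2) = -5 - 25/2 = -35/2)
T(A(20, B(u(z, 3), 5)), 98) - 1*(-499396) = -153*(-35/2) - 1*(-499396) = 5355/2 + 499396 = 1004147/2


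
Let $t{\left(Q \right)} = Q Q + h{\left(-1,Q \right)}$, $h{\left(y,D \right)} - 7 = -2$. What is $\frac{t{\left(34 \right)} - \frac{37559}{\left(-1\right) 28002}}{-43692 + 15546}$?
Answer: $- \frac{32547881}{788144292} \approx -0.041297$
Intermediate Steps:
$h{\left(y,D \right)} = 5$ ($h{\left(y,D \right)} = 7 - 2 = 5$)
$t{\left(Q \right)} = 5 + Q^{2}$ ($t{\left(Q \right)} = Q Q + 5 = Q^{2} + 5 = 5 + Q^{2}$)
$\frac{t{\left(34 \right)} - \frac{37559}{\left(-1\right) 28002}}{-43692 + 15546} = \frac{\left(5 + 34^{2}\right) - \frac{37559}{\left(-1\right) 28002}}{-43692 + 15546} = \frac{\left(5 + 1156\right) - \frac{37559}{-28002}}{-28146} = \left(1161 - - \frac{37559}{28002}\right) \left(- \frac{1}{28146}\right) = \left(1161 + \frac{37559}{28002}\right) \left(- \frac{1}{28146}\right) = \frac{32547881}{28002} \left(- \frac{1}{28146}\right) = - \frac{32547881}{788144292}$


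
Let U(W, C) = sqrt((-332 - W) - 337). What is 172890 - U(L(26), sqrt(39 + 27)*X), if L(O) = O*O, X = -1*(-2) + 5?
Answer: 172890 - I*sqrt(1345) ≈ 1.7289e+5 - 36.674*I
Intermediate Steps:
X = 7 (X = 2 + 5 = 7)
L(O) = O**2
U(W, C) = sqrt(-669 - W)
172890 - U(L(26), sqrt(39 + 27)*X) = 172890 - sqrt(-669 - 1*26**2) = 172890 - sqrt(-669 - 1*676) = 172890 - sqrt(-669 - 676) = 172890 - sqrt(-1345) = 172890 - I*sqrt(1345)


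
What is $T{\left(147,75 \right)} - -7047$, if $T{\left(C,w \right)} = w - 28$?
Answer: $7094$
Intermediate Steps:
$T{\left(C,w \right)} = -28 + w$ ($T{\left(C,w \right)} = w - 28 = -28 + w$)
$T{\left(147,75 \right)} - -7047 = \left(-28 + 75\right) - -7047 = 47 + 7047 = 7094$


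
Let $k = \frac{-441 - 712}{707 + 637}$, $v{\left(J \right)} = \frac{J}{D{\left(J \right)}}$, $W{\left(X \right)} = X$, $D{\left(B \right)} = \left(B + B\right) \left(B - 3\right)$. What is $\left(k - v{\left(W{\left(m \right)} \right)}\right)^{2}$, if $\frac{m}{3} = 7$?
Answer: $\frac{12752041}{16257024} \approx 0.7844$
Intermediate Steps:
$m = 21$ ($m = 3 \cdot 7 = 21$)
$D{\left(B \right)} = 2 B \left(-3 + B\right)$
$v{\left(J \right)} = \frac{1}{2 \left(-3 + J\right)}$ ($v{\left(J \right)} = \frac{J}{2 J \left(-3 + J\right)} = J \frac{1}{2 J \left(-3 + J\right)} = \frac{1}{2 \left(-3 + J\right)}$)
$k = - \frac{1153}{1344} \approx -0.85789$
$\left(k - v{\left(W{\left(m \right)} \right)}\right)^{2} = \left(- \frac{1153}{1344} - \frac{1}{2 \left(-3 + 21\right)}\right)^{2} = \left(- \frac{1153}{1344} - \frac{1}{2 \cdot 18}\right)^{2} = \left(- \frac{1153}{1344} - \frac{1}{2} \cdot \frac{1}{18}\right)^{2} = \left(- \frac{1153}{1344} - \frac{1}{36}\right)^{2} = \left(- \frac{3571}{4032}\right)^{2} = \frac{12752041}{16257024}$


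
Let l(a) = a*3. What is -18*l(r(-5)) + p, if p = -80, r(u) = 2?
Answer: -188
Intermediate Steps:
l(a) = 3*a
-18*l(r(-5)) + p = -54*2 - 80 = -18*6 - 80 = -108 - 80 = -188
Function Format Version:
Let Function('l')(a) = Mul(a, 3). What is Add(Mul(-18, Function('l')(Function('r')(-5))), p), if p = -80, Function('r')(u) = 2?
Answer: -188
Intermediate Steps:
Function('l')(a) = Mul(3, a)
Add(Mul(-18, Function('l')(Function('r')(-5))), p) = Add(Mul(-18, Mul(3, 2)), -80) = Add(Mul(-18, 6), -80) = Add(-108, -80) = -188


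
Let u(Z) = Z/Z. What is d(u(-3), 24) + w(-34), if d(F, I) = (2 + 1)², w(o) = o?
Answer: -25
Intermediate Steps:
u(Z) = 1
d(F, I) = 9 (d(F, I) = 3² = 9)
d(u(-3), 24) + w(-34) = 9 - 34 = -25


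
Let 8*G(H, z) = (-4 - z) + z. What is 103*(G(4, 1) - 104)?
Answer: -21527/2 ≈ -10764.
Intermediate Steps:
G(H, z) = -½ (G(H, z) = ((-4 - z) + z)/8 = (⅛)*(-4) = -½)
103*(G(4, 1) - 104) = 103*(-½ - 104) = 103*(-209/2) = -21527/2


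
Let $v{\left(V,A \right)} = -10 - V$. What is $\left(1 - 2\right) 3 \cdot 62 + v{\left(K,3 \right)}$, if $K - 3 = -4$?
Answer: $-195$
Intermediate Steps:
$K = -1$ ($K = 3 - 4 = -1$)
$\left(1 - 2\right) 3 \cdot 62 + v{\left(K,3 \right)} = \left(1 - 2\right) 3 \cdot 62 - 9 = \left(-1\right) 3 \cdot 62 + \left(-10 + 1\right) = \left(-3\right) 62 - 9 = -186 - 9 = -195$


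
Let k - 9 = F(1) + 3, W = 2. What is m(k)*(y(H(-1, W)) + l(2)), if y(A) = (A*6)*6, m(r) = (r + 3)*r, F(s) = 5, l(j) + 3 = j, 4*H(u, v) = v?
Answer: 5780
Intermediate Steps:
H(u, v) = v/4
l(j) = -3 + j
k = 17 (k = 9 + (5 + 3) = 9 + 8 = 17)
m(r) = r*(3 + r) (m(r) = (3 + r)*r = r*(3 + r))
y(A) = 36*A (y(A) = (6*A)*6 = 36*A)
m(k)*(y(H(-1, W)) + l(2)) = (17*(3 + 17))*(36*((1/4)*2) + (-3 + 2)) = (17*20)*(36*(1/2) - 1) = 340*(18 - 1) = 340*17 = 5780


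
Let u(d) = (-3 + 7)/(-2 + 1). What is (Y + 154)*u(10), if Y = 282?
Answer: -1744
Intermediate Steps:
u(d) = -4 (u(d) = 4/(-1) = 4*(-1) = -4)
(Y + 154)*u(10) = (282 + 154)*(-4) = 436*(-4) = -1744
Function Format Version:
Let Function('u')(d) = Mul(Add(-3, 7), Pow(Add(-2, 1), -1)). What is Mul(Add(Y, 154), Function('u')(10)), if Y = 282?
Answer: -1744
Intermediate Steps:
Function('u')(d) = -4 (Function('u')(d) = Mul(4, Pow(-1, -1)) = Mul(4, -1) = -4)
Mul(Add(Y, 154), Function('u')(10)) = Mul(Add(282, 154), -4) = Mul(436, -4) = -1744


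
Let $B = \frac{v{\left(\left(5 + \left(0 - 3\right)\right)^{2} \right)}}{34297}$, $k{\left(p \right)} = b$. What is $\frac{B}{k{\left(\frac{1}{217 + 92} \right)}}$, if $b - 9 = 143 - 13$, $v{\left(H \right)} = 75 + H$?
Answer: $\frac{79}{4767283} \approx 1.6571 \cdot 10^{-5}$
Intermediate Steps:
$b = 139$ ($b = 9 + \left(143 - 13\right) = 9 + 130 = 139$)
$k{\left(p \right)} = 139$
$B = \frac{79}{34297}$ ($B = \frac{75 + \left(5 + \left(0 - 3\right)\right)^{2}}{34297} = \left(75 + \left(5 + \left(0 - 3\right)\right)^{2}\right) \frac{1}{34297} = \left(75 + \left(5 - 3\right)^{2}\right) \frac{1}{34297} = \left(75 + 2^{2}\right) \frac{1}{34297} = \left(75 + 4\right) \frac{1}{34297} = 79 \cdot \frac{1}{34297} = \frac{79}{34297} \approx 0.0023034$)
$\frac{B}{k{\left(\frac{1}{217 + 92} \right)}} = \frac{79}{34297 \cdot 139} = \frac{79}{34297} \cdot \frac{1}{139} = \frac{79}{4767283}$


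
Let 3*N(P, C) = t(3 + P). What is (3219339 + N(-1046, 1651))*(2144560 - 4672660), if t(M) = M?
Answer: -8137931989800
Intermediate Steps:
N(P, C) = 1 + P/3 (N(P, C) = (3 + P)/3 = 1 + P/3)
(3219339 + N(-1046, 1651))*(2144560 - 4672660) = (3219339 + (1 + (⅓)*(-1046)))*(2144560 - 4672660) = (3219339 + (1 - 1046/3))*(-2528100) = (3219339 - 1043/3)*(-2528100) = (9656974/3)*(-2528100) = -8137931989800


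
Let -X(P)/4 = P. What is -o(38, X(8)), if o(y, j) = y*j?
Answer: 1216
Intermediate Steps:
X(P) = -4*P
o(y, j) = j*y
-o(38, X(8)) = -(-4*8)*38 = -(-32)*38 = -1*(-1216) = 1216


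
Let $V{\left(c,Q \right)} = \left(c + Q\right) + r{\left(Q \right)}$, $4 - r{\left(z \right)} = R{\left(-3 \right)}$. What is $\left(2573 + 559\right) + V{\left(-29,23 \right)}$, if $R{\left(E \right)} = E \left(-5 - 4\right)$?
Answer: $3103$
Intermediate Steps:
$R{\left(E \right)} = - 9 E$ ($R{\left(E \right)} = E \left(-9\right) = - 9 E$)
$r{\left(z \right)} = -23$ ($r{\left(z \right)} = 4 - \left(-9\right) \left(-3\right) = 4 - 27 = -23$)
$V{\left(c,Q \right)} = -23 + Q + c$ ($V{\left(c,Q \right)} = \left(c + Q\right) - 23 = \left(Q + c\right) - 23 = -23 + Q + c$)
$\left(2573 + 559\right) + V{\left(-29,23 \right)} = \left(2573 + 559\right) - 29 = 3132 - 29 = 3103$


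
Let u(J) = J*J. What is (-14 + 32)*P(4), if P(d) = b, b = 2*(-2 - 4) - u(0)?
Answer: -216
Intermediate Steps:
u(J) = J²
b = -12 (b = 2*(-2 - 4) - 1*0² = 2*(-6) - 1*0 = -12 + 0 = -12)
P(d) = -12
(-14 + 32)*P(4) = (-14 + 32)*(-12) = 18*(-12) = -216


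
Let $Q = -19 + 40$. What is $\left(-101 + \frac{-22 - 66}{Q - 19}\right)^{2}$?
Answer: $21025$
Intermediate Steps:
$Q = 21$
$\left(-101 + \frac{-22 - 66}{Q - 19}\right)^{2} = \left(-101 + \frac{-22 - 66}{21 - 19}\right)^{2} = \left(-101 - \frac{88}{2}\right)^{2} = \left(-101 - 44\right)^{2} = \left(-145\right)^{2} = 21025$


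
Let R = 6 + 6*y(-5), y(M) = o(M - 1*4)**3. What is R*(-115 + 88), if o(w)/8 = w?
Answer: 60466014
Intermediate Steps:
o(w) = 8*w
y(M) = (-32 + 8*M)**3 (y(M) = (8*(M - 1*4))**3 = (8*(M - 4))**3 = (8*(-4 + M))**3 = (-32 + 8*M)**3)
R = -2239482 (R = 6 + 6*(512*(-4 - 5)**3) = 6 + 6*(512*(-9)**3) = 6 + 6*(512*(-729)) = 6 + 6*(-373248) = 6 - 2239488 = -2239482)
R*(-115 + 88) = -2239482*(-115 + 88) = -2239482*(-27) = 60466014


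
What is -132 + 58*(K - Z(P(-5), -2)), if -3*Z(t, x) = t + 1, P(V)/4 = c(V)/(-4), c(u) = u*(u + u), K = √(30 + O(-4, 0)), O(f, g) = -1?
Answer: -3238/3 + 58*√29 ≈ -766.99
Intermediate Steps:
K = √29 (K = √(30 - 1) = √29 ≈ 5.3852)
c(u) = 2*u² (c(u) = u*(2*u) = 2*u²)
P(V) = -2*V² (P(V) = 4*((2*V²)/(-4)) = 4*((2*V²)*(-¼)) = 4*(-V²/2) = -2*V²)
Z(t, x) = -⅓ - t/3 (Z(t, x) = -(t + 1)/3 = -(1 + t)/3 = -⅓ - t/3)
-132 + 58*(K - Z(P(-5), -2)) = -132 + 58*(√29 - (-⅓ - (-2)*(-5)²/3)) = -132 + 58*(√29 - (-⅓ - (-2)*25/3)) = -132 + 58*(√29 - (-⅓ - ⅓*(-50))) = -132 + 58*(√29 - (-⅓ + 50/3)) = -132 + 58*(√29 - 1*49/3) = -132 + 58*(√29 - 49/3) = -132 + 58*(-49/3 + √29) = -132 + (-2842/3 + 58*√29) = -3238/3 + 58*√29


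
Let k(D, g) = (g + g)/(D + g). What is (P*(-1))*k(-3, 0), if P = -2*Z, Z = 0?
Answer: 0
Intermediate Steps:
P = 0 (P = -2*0 = 0)
k(D, g) = 2*g/(D + g) (k(D, g) = (2*g)/(D + g) = 2*g/(D + g))
(P*(-1))*k(-3, 0) = (0*(-1))*(2*0/(-3 + 0)) = 0*(2*0/(-3)) = 0*(2*0*(-⅓)) = 0*0 = 0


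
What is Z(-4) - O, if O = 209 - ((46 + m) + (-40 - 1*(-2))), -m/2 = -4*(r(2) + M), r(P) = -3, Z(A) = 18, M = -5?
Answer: -247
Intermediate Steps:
m = -64 (m = -(-8)*(-3 - 5) = -(-8)*(-8) = -2*32 = -64)
O = 265 (O = 209 - ((46 - 64) + (-40 - 1*(-2))) = 209 - (-18 + (-40 + 2)) = 209 - (-18 - 38) = 209 - 1*(-56) = 209 + 56 = 265)
Z(-4) - O = 18 - 1*265 = 18 - 265 = -247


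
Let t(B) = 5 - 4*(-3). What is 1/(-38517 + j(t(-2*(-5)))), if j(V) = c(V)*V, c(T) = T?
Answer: -1/38228 ≈ -2.6159e-5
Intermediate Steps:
t(B) = 17 (t(B) = 5 + 12 = 17)
j(V) = V² (j(V) = V*V = V²)
1/(-38517 + j(t(-2*(-5)))) = 1/(-38517 + 17²) = 1/(-38517 + 289) = 1/(-38228) = -1/38228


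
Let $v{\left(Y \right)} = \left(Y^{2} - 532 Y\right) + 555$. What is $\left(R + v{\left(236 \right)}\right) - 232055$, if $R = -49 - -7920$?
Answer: $-293485$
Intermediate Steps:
$v{\left(Y \right)} = 555 + Y^{2} - 532 Y$
$R = 7871$ ($R = -49 + 7920 = 7871$)
$\left(R + v{\left(236 \right)}\right) - 232055 = \left(7871 + \left(555 + 236^{2} - 125552\right)\right) - 232055 = \left(7871 + \left(555 + 55696 - 125552\right)\right) - 232055 = \left(7871 - 69301\right) - 232055 = -61430 - 232055 = -293485$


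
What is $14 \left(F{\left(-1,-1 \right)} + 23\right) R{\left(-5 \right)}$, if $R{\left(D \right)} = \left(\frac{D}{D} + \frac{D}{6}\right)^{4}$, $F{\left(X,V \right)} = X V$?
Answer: $\frac{7}{27} \approx 0.25926$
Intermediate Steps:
$F{\left(X,V \right)} = V X$
$R{\left(D \right)} = \left(1 + \frac{D}{6}\right)^{4}$ ($R{\left(D \right)} = \left(1 + D \frac{1}{6}\right)^{4} = \left(1 + \frac{D}{6}\right)^{4}$)
$14 \left(F{\left(-1,-1 \right)} + 23\right) R{\left(-5 \right)} = 14 \left(\left(-1\right) \left(-1\right) + 23\right) \frac{\left(6 - 5\right)^{4}}{1296} = 14 \left(1 + 23\right) \frac{1^{4}}{1296} = 14 \cdot 24 \cdot \frac{1}{1296} \cdot 1 = 336 \cdot \frac{1}{1296} = \frac{7}{27}$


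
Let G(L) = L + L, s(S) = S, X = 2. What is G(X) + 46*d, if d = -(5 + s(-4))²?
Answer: -42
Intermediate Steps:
G(L) = 2*L
d = -1 (d = -(5 - 4)² = -1*1² = -1*1 = -1)
G(X) + 46*d = 2*2 + 46*(-1) = 4 - 46 = -42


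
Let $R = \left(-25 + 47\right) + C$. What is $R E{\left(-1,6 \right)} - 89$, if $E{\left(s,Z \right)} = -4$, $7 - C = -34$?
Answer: $-341$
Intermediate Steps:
$C = 41$ ($C = 7 - -34 = 7 + 34 = 41$)
$R = 63$ ($R = \left(-25 + 47\right) + 41 = 22 + 41 = 63$)
$R E{\left(-1,6 \right)} - 89 = 63 \left(-4\right) - 89 = -252 - 89 = -341$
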